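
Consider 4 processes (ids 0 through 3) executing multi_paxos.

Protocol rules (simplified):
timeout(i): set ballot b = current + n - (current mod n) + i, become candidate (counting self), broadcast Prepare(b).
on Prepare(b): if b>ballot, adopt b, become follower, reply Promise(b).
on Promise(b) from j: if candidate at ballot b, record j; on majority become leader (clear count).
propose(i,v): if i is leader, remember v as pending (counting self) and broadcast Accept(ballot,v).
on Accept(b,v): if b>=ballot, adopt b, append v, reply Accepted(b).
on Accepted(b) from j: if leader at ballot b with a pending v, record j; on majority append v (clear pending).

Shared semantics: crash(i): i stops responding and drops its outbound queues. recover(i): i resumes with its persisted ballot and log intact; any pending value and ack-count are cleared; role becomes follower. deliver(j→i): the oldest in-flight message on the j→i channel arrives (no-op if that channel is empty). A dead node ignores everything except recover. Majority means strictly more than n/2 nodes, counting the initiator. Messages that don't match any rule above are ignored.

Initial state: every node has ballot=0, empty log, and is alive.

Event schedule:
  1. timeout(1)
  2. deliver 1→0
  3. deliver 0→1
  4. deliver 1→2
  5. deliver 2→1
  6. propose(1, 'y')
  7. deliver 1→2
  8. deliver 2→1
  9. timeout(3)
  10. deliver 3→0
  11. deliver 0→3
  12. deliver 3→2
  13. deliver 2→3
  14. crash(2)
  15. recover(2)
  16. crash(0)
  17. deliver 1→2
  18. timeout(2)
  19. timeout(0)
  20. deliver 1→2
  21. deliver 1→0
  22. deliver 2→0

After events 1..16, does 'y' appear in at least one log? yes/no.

step 1 timeout(1): 1={cand,b=5,log=-}
step 2 deliver 1→0: 0={foll,b=5,log=-}
step 3 deliver 0→1: —
step 4 deliver 1→2: 2={foll,b=5,log=-}
step 5 deliver 2→1: 1={lead,b=5,log=-}
step 6 propose(1,'y'): —
step 7 deliver 1→2: 2={foll,b=5,log=y}
step 8 deliver 2→1: —
step 9 timeout(3): 3={cand,b=7,log=-}
step 10 deliver 3→0: 0={foll,b=7,log=-}
step 11 deliver 0→3: —
step 12 deliver 3→2: 2={foll,b=7,log=y}
step 13 deliver 2→3: 3={lead,b=7,log=-}
step 14 crash(2): 2={✗foll,b=7,log=y}
step 15 recover(2): 2={foll,b=7,log=y}
step 16 crash(0): 0={✗foll,b=7,log=-}

yes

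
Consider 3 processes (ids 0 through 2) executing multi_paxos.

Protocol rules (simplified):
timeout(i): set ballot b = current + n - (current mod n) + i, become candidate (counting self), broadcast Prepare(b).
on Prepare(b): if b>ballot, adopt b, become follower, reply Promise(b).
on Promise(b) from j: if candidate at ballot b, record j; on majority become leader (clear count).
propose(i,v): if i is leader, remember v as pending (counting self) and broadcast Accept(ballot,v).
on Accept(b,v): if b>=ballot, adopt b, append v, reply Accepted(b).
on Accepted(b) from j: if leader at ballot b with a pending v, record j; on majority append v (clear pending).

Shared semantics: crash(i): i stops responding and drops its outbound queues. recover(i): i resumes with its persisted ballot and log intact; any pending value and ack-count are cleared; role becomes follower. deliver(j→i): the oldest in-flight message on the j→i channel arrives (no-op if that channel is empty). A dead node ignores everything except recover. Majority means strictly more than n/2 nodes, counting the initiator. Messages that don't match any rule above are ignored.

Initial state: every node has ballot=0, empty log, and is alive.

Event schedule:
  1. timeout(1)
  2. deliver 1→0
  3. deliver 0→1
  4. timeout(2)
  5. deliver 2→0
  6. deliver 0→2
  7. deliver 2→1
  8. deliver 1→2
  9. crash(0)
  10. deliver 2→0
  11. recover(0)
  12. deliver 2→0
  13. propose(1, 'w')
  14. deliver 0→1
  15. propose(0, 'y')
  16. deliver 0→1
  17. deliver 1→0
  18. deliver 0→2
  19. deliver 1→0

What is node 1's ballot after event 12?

1. timeout(1):  <1:cand b4 ->
2. deliver 1→0:  <0:foll b4 ->
3. deliver 0→1:  <1:lead b4 ->
4. timeout(2):  <2:cand b5 ->
5. deliver 2→0:  <0:foll b5 ->
6. deliver 0→2:  <2:lead b5 ->
7. deliver 2→1:  <1:foll b5 ->
8. deliver 1→2:  nop
9. crash(0):  <0:✗foll b5 ->
10. deliver 2→0:  nop
11. recover(0):  <0:foll b5 ->
12. deliver 2→0:  nop

5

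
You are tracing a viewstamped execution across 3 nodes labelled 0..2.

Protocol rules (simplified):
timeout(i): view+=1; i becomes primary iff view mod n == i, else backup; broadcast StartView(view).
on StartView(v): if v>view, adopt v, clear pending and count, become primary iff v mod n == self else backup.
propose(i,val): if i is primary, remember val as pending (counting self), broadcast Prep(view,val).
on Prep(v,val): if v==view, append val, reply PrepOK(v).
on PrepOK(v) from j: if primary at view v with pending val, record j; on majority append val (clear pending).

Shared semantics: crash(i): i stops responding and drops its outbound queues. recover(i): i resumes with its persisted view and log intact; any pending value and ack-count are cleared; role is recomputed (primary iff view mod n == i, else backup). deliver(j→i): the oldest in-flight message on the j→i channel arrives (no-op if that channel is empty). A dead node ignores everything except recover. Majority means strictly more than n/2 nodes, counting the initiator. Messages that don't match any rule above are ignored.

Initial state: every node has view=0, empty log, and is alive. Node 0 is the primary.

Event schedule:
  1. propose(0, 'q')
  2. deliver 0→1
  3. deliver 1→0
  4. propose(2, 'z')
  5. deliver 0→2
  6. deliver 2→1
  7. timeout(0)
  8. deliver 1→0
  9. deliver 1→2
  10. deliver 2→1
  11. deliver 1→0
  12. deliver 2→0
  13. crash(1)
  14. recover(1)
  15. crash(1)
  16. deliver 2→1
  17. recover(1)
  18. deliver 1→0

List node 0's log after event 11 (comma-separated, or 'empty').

step 1 propose(0,'q'): —
step 2 deliver 0→1: 1={back,v=0,log=q}
step 3 deliver 1→0: 0={prim,v=0,log=q}
step 4 propose(2,'z'): —
step 5 deliver 0→2: 2={back,v=0,log=q}
step 6 deliver 2→1: —
step 7 timeout(0): 0={back,v=1,log=q}
step 8 deliver 1→0: —
step 9 deliver 1→2: —
step 10 deliver 2→1: —
step 11 deliver 1→0: —

q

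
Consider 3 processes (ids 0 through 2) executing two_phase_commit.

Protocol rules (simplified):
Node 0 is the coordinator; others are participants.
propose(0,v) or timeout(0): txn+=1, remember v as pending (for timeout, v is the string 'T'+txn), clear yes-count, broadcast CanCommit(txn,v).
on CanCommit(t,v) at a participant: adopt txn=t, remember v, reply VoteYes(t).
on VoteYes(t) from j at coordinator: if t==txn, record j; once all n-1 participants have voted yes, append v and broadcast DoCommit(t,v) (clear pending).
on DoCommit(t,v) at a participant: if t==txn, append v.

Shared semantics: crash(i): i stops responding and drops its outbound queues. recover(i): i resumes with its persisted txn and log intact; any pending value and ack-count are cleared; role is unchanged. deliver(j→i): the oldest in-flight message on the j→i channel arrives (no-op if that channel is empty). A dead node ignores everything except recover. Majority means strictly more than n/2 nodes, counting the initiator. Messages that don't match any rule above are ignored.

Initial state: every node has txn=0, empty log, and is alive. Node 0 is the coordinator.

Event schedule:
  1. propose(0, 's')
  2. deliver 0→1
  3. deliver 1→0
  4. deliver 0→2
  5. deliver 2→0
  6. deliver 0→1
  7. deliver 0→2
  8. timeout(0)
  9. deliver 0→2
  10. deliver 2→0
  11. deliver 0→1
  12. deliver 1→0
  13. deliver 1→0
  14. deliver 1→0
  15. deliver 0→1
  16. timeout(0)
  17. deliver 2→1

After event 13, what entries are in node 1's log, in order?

s

after 1 — propose(0,'s'): n0:coor/t1/[-]
after 2 — deliver 0→1: n1:part/t1/[-]
after 3 — deliver 1→0: ·
after 4 — deliver 0→2: n2:part/t1/[-]
after 5 — deliver 2→0: n0:coor/t1/[s]
after 6 — deliver 0→1: n1:part/t1/[s]
after 7 — deliver 0→2: n2:part/t1/[s]
after 8 — timeout(0): n0:coor/t2/[s]
after 9 — deliver 0→2: n2:part/t2/[s]
after 10 — deliver 2→0: ·
after 11 — deliver 0→1: n1:part/t2/[s]
after 12 — deliver 1→0: n0:coor/t2/[s,T2]
after 13 — deliver 1→0: ·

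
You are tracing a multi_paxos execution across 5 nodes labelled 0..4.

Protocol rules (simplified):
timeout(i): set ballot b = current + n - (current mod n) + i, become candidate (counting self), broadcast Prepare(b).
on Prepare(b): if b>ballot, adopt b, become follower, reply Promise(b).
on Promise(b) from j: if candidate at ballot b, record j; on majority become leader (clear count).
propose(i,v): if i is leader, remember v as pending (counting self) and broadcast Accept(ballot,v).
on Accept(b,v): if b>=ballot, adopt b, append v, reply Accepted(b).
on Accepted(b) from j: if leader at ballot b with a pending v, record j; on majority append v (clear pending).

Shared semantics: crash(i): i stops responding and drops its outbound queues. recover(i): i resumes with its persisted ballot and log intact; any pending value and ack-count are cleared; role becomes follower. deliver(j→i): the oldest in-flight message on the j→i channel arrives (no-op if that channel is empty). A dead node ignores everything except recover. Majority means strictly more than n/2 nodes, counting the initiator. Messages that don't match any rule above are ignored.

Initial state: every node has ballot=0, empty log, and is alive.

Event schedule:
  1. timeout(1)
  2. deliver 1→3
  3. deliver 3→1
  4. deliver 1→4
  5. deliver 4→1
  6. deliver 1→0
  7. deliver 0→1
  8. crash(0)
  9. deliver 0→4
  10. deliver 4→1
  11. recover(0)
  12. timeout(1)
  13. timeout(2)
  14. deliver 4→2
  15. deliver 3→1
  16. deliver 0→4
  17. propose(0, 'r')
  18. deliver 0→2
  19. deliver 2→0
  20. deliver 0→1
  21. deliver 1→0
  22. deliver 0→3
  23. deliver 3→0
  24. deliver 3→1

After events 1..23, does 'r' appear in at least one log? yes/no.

no

[1] timeout(1) → N1(cand b6 [-])
[2] deliver 1→3 → N3(foll b6 [-])
[3] deliver 3→1 → ∅
[4] deliver 1→4 → N4(foll b6 [-])
[5] deliver 4→1 → N1(lead b6 [-])
[6] deliver 1→0 → N0(foll b6 [-])
[7] deliver 0→1 → ∅
[8] crash(0) → N0(✗foll b6 [-])
[9] deliver 0→4 → ∅
[10] deliver 4→1 → ∅
[11] recover(0) → N0(foll b6 [-])
[12] timeout(1) → N1(cand b11 [-])
[13] timeout(2) → N2(cand b7 [-])
[14] deliver 4→2 → ∅
[15] deliver 3→1 → ∅
[16] deliver 0→4 → ∅
[17] propose(0,'r') → ∅
[18] deliver 0→2 → ∅
[19] deliver 2→0 → N0(foll b7 [-])
[20] deliver 0→1 → ∅
[21] deliver 1→0 → N0(foll b11 [-])
[22] deliver 0→3 → ∅
[23] deliver 3→0 → ∅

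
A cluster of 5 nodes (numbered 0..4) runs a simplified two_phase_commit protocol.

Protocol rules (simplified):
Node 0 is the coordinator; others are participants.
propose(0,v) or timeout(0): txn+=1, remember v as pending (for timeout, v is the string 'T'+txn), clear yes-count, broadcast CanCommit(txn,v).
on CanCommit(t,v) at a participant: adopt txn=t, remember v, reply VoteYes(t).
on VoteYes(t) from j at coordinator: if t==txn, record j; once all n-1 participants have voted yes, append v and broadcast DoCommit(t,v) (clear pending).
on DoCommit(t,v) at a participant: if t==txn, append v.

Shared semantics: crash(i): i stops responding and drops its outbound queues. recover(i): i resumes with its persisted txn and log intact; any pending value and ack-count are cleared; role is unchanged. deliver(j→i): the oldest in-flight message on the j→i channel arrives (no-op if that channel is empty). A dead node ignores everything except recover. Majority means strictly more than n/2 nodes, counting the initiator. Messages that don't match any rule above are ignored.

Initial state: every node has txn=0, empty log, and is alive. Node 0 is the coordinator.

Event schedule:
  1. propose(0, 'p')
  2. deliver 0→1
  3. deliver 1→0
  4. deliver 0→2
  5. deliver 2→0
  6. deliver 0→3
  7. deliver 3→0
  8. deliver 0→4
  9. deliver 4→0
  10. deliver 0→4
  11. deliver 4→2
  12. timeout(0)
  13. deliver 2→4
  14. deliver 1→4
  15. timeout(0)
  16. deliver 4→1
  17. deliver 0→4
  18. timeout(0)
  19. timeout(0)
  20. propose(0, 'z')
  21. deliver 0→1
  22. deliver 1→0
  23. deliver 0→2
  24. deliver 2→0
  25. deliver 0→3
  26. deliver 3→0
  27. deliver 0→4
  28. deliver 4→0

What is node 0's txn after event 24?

6

after 1 — propose(0,'p'): n0:coor/t1/[-]
after 2 — deliver 0→1: n1:part/t1/[-]
after 3 — deliver 1→0: ·
after 4 — deliver 0→2: n2:part/t1/[-]
after 5 — deliver 2→0: ·
after 6 — deliver 0→3: n3:part/t1/[-]
after 7 — deliver 3→0: ·
after 8 — deliver 0→4: n4:part/t1/[-]
after 9 — deliver 4→0: n0:coor/t1/[p]
after 10 — deliver 0→4: n4:part/t1/[p]
after 11 — deliver 4→2: ·
after 12 — timeout(0): n0:coor/t2/[p]
after 13 — deliver 2→4: ·
after 14 — deliver 1→4: ·
after 15 — timeout(0): n0:coor/t3/[p]
after 16 — deliver 4→1: ·
after 17 — deliver 0→4: n4:part/t2/[p]
after 18 — timeout(0): n0:coor/t4/[p]
after 19 — timeout(0): n0:coor/t5/[p]
after 20 — propose(0,'z'): n0:coor/t6/[p]
after 21 — deliver 0→1: n1:part/t1/[p]
after 22 — deliver 1→0: ·
after 23 — deliver 0→2: n2:part/t1/[p]
after 24 — deliver 2→0: ·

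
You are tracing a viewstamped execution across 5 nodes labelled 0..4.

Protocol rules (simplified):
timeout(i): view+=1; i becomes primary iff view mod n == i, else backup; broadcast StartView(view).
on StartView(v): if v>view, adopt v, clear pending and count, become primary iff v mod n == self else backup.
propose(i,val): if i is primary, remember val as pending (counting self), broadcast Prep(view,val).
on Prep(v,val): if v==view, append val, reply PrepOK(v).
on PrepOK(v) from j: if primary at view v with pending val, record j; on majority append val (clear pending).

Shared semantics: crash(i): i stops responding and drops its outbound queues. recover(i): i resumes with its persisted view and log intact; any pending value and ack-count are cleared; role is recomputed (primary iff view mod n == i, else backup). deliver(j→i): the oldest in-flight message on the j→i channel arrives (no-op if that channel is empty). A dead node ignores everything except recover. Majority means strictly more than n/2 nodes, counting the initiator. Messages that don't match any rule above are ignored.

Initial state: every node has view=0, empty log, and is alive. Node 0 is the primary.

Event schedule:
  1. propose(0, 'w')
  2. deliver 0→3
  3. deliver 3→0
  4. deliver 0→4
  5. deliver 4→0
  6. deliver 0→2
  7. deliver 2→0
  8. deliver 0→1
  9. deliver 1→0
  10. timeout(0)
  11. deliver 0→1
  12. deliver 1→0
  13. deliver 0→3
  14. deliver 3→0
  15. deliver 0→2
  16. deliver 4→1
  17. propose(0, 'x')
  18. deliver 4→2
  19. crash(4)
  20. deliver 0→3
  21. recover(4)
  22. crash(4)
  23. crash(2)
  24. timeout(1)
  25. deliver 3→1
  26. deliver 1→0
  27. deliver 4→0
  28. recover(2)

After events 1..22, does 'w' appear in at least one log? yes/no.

step 1 propose(0,'w'): —
step 2 deliver 0→3: 3={back,v=0,log=w}
step 3 deliver 3→0: —
step 4 deliver 0→4: 4={back,v=0,log=w}
step 5 deliver 4→0: 0={prim,v=0,log=w}
step 6 deliver 0→2: 2={back,v=0,log=w}
step 7 deliver 2→0: —
step 8 deliver 0→1: 1={back,v=0,log=w}
step 9 deliver 1→0: —
step 10 timeout(0): 0={back,v=1,log=w}
step 11 deliver 0→1: 1={prim,v=1,log=w}
step 12 deliver 1→0: —
step 13 deliver 0→3: 3={back,v=1,log=w}
step 14 deliver 3→0: —
step 15 deliver 0→2: 2={back,v=1,log=w}
step 16 deliver 4→1: —
step 17 propose(0,'x'): —
step 18 deliver 4→2: —
step 19 crash(4): 4={✗back,v=0,log=w}
step 20 deliver 0→3: —
step 21 recover(4): 4={back,v=0,log=w}
step 22 crash(4): 4={✗back,v=0,log=w}

yes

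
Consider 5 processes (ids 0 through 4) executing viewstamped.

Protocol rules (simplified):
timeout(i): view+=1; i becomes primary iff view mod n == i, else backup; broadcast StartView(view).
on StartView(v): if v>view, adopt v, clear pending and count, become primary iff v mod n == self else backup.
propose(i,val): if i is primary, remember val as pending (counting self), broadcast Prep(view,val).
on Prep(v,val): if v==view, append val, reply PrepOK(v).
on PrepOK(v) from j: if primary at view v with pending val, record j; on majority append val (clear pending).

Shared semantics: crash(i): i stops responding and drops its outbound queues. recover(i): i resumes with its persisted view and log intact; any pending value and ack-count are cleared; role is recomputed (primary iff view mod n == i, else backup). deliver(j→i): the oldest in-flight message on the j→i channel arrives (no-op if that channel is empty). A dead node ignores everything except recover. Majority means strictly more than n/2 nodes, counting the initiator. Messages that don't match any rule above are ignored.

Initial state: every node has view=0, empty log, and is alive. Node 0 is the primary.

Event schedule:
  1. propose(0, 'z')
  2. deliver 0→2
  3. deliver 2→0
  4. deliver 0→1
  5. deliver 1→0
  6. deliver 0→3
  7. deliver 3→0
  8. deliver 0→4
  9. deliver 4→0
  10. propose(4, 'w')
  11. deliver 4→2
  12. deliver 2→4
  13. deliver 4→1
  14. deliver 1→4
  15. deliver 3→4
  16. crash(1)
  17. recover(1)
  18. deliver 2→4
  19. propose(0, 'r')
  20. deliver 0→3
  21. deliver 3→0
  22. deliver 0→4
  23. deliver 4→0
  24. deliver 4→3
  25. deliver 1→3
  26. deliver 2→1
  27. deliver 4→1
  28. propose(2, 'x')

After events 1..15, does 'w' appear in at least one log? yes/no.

1. propose(0,'z'):  nop
2. deliver 0→2:  <2:back v0 z>
3. deliver 2→0:  nop
4. deliver 0→1:  <1:back v0 z>
5. deliver 1→0:  <0:prim v0 z>
6. deliver 0→3:  <3:back v0 z>
7. deliver 3→0:  nop
8. deliver 0→4:  <4:back v0 z>
9. deliver 4→0:  nop
10. propose(4,'w'):  nop
11. deliver 4→2:  nop
12. deliver 2→4:  nop
13. deliver 4→1:  nop
14. deliver 1→4:  nop
15. deliver 3→4:  nop

no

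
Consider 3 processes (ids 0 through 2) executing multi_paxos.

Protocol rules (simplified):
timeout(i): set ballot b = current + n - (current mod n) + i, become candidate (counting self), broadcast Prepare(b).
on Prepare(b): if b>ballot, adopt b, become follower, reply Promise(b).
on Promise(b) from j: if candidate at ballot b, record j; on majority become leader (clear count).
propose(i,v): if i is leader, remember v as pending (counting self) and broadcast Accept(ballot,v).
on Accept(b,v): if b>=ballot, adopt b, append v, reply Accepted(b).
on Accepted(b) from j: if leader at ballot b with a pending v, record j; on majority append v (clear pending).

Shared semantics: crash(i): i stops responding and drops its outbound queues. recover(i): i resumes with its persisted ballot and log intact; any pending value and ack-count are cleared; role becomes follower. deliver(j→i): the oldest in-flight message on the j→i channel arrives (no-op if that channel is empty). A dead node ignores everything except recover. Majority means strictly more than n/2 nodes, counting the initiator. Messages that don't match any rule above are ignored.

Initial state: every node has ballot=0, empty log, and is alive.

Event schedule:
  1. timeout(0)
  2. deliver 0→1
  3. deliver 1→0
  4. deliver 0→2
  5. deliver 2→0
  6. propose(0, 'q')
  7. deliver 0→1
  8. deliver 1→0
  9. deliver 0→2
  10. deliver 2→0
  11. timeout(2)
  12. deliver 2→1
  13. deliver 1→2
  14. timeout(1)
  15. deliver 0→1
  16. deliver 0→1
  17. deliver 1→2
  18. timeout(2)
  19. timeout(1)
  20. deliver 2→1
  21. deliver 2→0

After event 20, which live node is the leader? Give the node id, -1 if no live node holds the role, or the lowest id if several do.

0

e1 timeout(0): 0[cand,b=3,-]
e2 deliver 0→1: 1[foll,b=3,-]
e3 deliver 1→0: 0[lead,b=3,-]
e4 deliver 0→2: 2[foll,b=3,-]
e5 deliver 2→0: ·
e6 propose(0,'q'): ·
e7 deliver 0→1: 1[foll,b=3,q]
e8 deliver 1→0: 0[lead,b=3,q]
e9 deliver 0→2: 2[foll,b=3,q]
e10 deliver 2→0: ·
e11 timeout(2): 2[cand,b=8,q]
e12 deliver 2→1: 1[foll,b=8,q]
e13 deliver 1→2: 2[lead,b=8,q]
e14 timeout(1): 1[cand,b=10,q]
e15 deliver 0→1: ·
e16 deliver 0→1: ·
e17 deliver 1→2: 2[foll,b=10,q]
e18 timeout(2): 2[cand,b=14,q]
e19 timeout(1): 1[cand,b=13,q]
e20 deliver 2→1: ·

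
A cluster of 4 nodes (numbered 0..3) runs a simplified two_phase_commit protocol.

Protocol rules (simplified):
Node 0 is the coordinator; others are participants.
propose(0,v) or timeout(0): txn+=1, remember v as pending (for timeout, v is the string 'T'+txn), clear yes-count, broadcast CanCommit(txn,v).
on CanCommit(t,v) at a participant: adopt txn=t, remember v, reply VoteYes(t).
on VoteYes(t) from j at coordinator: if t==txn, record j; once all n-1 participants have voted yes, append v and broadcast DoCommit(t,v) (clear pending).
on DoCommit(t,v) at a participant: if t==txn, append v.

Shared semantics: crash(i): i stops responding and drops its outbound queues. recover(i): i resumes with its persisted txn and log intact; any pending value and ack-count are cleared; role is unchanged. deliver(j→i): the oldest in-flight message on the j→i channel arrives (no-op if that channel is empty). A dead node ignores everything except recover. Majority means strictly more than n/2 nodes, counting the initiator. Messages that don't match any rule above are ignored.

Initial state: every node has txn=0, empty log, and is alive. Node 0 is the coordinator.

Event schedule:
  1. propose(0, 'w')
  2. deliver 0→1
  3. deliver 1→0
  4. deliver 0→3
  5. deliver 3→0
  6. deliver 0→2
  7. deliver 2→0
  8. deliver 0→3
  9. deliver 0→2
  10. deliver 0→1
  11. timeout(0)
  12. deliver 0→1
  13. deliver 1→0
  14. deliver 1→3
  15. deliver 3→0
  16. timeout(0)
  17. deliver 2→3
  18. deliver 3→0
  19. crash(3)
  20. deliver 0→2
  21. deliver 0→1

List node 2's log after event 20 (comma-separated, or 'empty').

w

step 1 propose(0,'w'): 0={coor,t=1,log=-}
step 2 deliver 0→1: 1={part,t=1,log=-}
step 3 deliver 1→0: —
step 4 deliver 0→3: 3={part,t=1,log=-}
step 5 deliver 3→0: —
step 6 deliver 0→2: 2={part,t=1,log=-}
step 7 deliver 2→0: 0={coor,t=1,log=w}
step 8 deliver 0→3: 3={part,t=1,log=w}
step 9 deliver 0→2: 2={part,t=1,log=w}
step 10 deliver 0→1: 1={part,t=1,log=w}
step 11 timeout(0): 0={coor,t=2,log=w}
step 12 deliver 0→1: 1={part,t=2,log=w}
step 13 deliver 1→0: —
step 14 deliver 1→3: —
step 15 deliver 3→0: —
step 16 timeout(0): 0={coor,t=3,log=w}
step 17 deliver 2→3: —
step 18 deliver 3→0: —
step 19 crash(3): 3={✗part,t=1,log=w}
step 20 deliver 0→2: 2={part,t=2,log=w}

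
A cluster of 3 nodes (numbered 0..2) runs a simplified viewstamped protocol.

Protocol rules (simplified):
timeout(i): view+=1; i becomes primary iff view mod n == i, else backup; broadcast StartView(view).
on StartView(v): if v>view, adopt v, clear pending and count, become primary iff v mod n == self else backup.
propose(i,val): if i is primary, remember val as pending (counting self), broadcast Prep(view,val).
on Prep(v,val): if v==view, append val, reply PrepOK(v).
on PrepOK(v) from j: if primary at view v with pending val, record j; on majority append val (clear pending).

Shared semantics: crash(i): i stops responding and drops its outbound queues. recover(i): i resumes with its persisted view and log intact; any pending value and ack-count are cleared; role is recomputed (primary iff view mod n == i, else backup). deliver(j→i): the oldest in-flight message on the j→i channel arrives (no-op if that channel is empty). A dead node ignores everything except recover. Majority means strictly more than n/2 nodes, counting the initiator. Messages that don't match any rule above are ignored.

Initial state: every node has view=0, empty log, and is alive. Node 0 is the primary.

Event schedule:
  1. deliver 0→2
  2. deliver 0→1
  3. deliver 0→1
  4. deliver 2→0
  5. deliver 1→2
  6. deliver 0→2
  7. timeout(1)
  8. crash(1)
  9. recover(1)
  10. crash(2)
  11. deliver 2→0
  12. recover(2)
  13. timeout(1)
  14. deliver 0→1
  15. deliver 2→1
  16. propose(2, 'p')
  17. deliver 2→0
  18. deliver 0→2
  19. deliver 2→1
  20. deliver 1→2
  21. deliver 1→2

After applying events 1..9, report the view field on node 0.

step 1 deliver 0→2: —
step 2 deliver 0→1: —
step 3 deliver 0→1: —
step 4 deliver 2→0: —
step 5 deliver 1→2: —
step 6 deliver 0→2: —
step 7 timeout(1): 1={prim,v=1,log=-}
step 8 crash(1): 1={✗prim,v=1,log=-}
step 9 recover(1): 1={prim,v=1,log=-}

0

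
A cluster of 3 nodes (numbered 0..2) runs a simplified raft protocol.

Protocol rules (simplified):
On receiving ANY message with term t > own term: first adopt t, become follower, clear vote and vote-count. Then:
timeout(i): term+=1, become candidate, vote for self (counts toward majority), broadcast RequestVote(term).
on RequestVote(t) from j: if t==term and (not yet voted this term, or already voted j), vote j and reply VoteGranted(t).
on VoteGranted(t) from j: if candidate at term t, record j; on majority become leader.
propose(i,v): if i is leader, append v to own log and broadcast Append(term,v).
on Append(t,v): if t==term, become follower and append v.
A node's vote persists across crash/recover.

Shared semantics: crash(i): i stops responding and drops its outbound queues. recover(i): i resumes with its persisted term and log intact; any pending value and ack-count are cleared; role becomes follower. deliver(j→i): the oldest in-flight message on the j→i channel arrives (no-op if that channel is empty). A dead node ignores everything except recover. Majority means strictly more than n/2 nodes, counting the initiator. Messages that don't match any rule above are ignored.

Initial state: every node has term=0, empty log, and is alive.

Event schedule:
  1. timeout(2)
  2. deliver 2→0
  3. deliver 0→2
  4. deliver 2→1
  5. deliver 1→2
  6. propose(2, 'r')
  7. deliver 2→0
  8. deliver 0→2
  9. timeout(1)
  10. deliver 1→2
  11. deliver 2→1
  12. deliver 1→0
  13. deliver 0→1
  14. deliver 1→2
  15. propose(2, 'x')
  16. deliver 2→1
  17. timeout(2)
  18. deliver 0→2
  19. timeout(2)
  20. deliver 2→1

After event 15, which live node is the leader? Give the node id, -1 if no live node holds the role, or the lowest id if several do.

1

[1] timeout(2) → N2(cand t1 [-])
[2] deliver 2→0 → N0(foll t1 [-])
[3] deliver 0→2 → N2(lead t1 [-])
[4] deliver 2→1 → N1(foll t1 [-])
[5] deliver 1→2 → ∅
[6] propose(2,'r') → N2(lead t1 [r])
[7] deliver 2→0 → N0(foll t1 [r])
[8] deliver 0→2 → ∅
[9] timeout(1) → N1(cand t2 [-])
[10] deliver 1→2 → N2(foll t2 [r])
[11] deliver 2→1 → ∅
[12] deliver 1→0 → N0(foll t2 [r])
[13] deliver 0→1 → N1(lead t2 [-])
[14] deliver 1→2 → ∅
[15] propose(2,'x') → ∅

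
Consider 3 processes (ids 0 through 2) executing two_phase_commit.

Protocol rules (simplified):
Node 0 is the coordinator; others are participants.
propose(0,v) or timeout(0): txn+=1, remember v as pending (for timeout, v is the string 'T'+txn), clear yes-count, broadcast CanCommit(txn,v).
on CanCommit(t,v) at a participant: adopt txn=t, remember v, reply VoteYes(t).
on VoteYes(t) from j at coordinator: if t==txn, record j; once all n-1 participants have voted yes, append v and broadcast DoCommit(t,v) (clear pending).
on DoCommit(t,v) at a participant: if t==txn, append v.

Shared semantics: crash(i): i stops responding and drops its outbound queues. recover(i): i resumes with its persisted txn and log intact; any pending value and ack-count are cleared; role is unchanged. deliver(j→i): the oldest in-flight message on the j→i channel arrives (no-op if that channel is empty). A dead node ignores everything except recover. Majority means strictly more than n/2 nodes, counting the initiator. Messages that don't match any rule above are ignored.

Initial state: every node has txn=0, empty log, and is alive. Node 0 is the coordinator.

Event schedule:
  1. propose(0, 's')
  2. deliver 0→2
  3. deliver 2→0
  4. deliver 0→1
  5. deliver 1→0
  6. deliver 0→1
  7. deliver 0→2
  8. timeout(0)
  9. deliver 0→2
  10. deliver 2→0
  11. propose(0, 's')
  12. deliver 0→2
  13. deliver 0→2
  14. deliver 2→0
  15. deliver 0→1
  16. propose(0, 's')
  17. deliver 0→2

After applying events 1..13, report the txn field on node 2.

1. propose(0,'s'):  <0:coor t1 ->
2. deliver 0→2:  <2:part t1 ->
3. deliver 2→0:  nop
4. deliver 0→1:  <1:part t1 ->
5. deliver 1→0:  <0:coor t1 s>
6. deliver 0→1:  <1:part t1 s>
7. deliver 0→2:  <2:part t1 s>
8. timeout(0):  <0:coor t2 s>
9. deliver 0→2:  <2:part t2 s>
10. deliver 2→0:  nop
11. propose(0,'s'):  <0:coor t3 s>
12. deliver 0→2:  <2:part t3 s>
13. deliver 0→2:  nop

3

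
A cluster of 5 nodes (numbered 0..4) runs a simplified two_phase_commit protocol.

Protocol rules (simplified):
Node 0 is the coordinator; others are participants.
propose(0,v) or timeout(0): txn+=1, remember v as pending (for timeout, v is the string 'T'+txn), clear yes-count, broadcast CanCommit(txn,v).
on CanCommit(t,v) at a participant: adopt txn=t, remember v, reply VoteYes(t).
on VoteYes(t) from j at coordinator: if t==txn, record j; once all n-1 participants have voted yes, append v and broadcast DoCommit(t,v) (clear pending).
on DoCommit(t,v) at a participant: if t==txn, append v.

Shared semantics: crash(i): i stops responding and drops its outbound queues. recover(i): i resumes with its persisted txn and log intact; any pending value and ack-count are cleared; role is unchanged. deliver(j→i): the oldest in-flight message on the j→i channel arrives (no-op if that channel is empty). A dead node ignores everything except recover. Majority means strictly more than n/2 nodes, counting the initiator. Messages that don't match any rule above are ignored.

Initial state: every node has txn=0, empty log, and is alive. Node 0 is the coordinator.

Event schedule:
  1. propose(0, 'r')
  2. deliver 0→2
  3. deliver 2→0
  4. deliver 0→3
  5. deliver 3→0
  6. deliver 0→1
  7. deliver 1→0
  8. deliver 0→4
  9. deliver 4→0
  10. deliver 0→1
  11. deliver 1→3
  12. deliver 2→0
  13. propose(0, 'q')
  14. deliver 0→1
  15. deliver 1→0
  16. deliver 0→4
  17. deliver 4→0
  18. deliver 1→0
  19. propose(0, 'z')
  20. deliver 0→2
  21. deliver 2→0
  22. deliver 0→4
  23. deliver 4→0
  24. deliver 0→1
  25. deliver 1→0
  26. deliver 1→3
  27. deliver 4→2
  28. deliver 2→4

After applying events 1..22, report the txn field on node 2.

1

[1] propose(0,'r') → N0(coor t1 [-])
[2] deliver 0→2 → N2(part t1 [-])
[3] deliver 2→0 → ∅
[4] deliver 0→3 → N3(part t1 [-])
[5] deliver 3→0 → ∅
[6] deliver 0→1 → N1(part t1 [-])
[7] deliver 1→0 → ∅
[8] deliver 0→4 → N4(part t1 [-])
[9] deliver 4→0 → N0(coor t1 [r])
[10] deliver 0→1 → N1(part t1 [r])
[11] deliver 1→3 → ∅
[12] deliver 2→0 → ∅
[13] propose(0,'q') → N0(coor t2 [r])
[14] deliver 0→1 → N1(part t2 [r])
[15] deliver 1→0 → ∅
[16] deliver 0→4 → N4(part t1 [r])
[17] deliver 4→0 → ∅
[18] deliver 1→0 → ∅
[19] propose(0,'z') → N0(coor t3 [r])
[20] deliver 0→2 → N2(part t1 [r])
[21] deliver 2→0 → ∅
[22] deliver 0→4 → N4(part t2 [r])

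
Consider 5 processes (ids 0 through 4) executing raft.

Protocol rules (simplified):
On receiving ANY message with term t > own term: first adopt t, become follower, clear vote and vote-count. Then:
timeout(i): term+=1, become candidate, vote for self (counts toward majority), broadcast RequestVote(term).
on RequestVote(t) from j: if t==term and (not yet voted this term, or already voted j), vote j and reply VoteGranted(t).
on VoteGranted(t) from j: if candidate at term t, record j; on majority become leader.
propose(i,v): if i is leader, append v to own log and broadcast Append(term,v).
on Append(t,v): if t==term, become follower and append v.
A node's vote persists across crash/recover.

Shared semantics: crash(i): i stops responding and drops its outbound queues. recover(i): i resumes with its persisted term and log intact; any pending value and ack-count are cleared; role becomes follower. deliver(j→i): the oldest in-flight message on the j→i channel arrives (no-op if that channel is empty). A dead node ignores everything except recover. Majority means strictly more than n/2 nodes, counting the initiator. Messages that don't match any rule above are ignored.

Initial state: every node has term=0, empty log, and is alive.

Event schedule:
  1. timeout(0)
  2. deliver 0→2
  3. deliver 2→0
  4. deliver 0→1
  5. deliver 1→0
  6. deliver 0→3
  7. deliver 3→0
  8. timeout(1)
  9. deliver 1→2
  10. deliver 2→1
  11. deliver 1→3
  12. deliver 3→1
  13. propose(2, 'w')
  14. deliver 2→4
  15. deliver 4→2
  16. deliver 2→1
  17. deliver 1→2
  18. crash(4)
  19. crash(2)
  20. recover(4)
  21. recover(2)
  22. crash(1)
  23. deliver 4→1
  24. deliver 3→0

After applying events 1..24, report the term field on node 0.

step 1 timeout(0): 0={cand,t=1,log=-}
step 2 deliver 0→2: 2={foll,t=1,log=-}
step 3 deliver 2→0: —
step 4 deliver 0→1: 1={foll,t=1,log=-}
step 5 deliver 1→0: 0={lead,t=1,log=-}
step 6 deliver 0→3: 3={foll,t=1,log=-}
step 7 deliver 3→0: —
step 8 timeout(1): 1={cand,t=2,log=-}
step 9 deliver 1→2: 2={foll,t=2,log=-}
step 10 deliver 2→1: —
step 11 deliver 1→3: 3={foll,t=2,log=-}
step 12 deliver 3→1: 1={lead,t=2,log=-}
step 13 propose(2,'w'): —
step 14 deliver 2→4: —
step 15 deliver 4→2: —
step 16 deliver 2→1: —
step 17 deliver 1→2: —
step 18 crash(4): 4={✗foll,t=0,log=-}
step 19 crash(2): 2={✗foll,t=2,log=-}
step 20 recover(4): 4={foll,t=0,log=-}
step 21 recover(2): 2={foll,t=2,log=-}
step 22 crash(1): 1={✗lead,t=2,log=-}
step 23 deliver 4→1: —
step 24 deliver 3→0: —

1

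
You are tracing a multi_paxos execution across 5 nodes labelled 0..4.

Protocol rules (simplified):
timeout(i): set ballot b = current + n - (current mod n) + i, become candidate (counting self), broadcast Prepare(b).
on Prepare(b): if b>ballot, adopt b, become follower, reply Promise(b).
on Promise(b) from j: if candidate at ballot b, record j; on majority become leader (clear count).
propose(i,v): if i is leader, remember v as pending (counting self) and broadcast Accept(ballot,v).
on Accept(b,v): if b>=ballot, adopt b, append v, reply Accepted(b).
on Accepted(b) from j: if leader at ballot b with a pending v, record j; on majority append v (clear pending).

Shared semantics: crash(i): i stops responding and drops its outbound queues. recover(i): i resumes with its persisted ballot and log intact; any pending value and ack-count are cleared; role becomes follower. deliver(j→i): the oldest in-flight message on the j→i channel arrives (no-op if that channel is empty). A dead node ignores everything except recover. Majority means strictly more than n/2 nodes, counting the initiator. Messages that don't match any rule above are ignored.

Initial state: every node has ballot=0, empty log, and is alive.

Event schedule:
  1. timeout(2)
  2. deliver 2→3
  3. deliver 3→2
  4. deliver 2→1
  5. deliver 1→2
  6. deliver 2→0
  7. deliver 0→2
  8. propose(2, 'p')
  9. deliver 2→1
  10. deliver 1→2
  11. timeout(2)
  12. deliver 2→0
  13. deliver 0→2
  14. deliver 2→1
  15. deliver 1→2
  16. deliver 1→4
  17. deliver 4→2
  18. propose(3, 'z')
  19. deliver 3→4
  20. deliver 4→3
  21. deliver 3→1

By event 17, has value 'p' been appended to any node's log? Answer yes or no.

1. timeout(2):  <2:cand b7 ->
2. deliver 2→3:  <3:foll b7 ->
3. deliver 3→2:  nop
4. deliver 2→1:  <1:foll b7 ->
5. deliver 1→2:  <2:lead b7 ->
6. deliver 2→0:  <0:foll b7 ->
7. deliver 0→2:  nop
8. propose(2,'p'):  nop
9. deliver 2→1:  <1:foll b7 p>
10. deliver 1→2:  nop
11. timeout(2):  <2:cand b12 ->
12. deliver 2→0:  <0:foll b7 p>
13. deliver 0→2:  nop
14. deliver 2→1:  <1:foll b12 p>
15. deliver 1→2:  nop
16. deliver 1→4:  nop
17. deliver 4→2:  nop

yes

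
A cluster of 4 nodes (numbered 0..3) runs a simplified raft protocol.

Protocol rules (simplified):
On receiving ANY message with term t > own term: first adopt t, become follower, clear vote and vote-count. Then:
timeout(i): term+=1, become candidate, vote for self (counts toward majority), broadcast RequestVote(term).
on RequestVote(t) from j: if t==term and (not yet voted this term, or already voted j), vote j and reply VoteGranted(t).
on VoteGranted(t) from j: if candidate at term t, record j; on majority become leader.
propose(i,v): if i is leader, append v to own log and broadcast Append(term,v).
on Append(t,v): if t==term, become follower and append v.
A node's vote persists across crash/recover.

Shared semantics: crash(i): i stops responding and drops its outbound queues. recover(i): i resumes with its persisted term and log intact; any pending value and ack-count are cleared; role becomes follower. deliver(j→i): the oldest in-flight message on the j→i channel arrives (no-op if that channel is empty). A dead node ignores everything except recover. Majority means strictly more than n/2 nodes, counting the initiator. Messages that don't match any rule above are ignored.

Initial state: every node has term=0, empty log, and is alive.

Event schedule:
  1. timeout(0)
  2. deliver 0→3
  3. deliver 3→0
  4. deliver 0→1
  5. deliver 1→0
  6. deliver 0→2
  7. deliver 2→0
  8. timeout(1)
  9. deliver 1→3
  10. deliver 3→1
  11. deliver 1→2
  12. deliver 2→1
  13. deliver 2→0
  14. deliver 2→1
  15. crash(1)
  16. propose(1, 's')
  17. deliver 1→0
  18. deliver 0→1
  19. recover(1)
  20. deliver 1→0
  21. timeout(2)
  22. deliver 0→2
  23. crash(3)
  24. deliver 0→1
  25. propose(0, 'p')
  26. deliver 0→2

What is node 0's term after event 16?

1

e1 timeout(0): 0[cand,t=1,-]
e2 deliver 0→3: 3[foll,t=1,-]
e3 deliver 3→0: ·
e4 deliver 0→1: 1[foll,t=1,-]
e5 deliver 1→0: 0[lead,t=1,-]
e6 deliver 0→2: 2[foll,t=1,-]
e7 deliver 2→0: ·
e8 timeout(1): 1[cand,t=2,-]
e9 deliver 1→3: 3[foll,t=2,-]
e10 deliver 3→1: ·
e11 deliver 1→2: 2[foll,t=2,-]
e12 deliver 2→1: 1[lead,t=2,-]
e13 deliver 2→0: ·
e14 deliver 2→1: ·
e15 crash(1): 1[✗lead,t=2,-]
e16 propose(1,'s'): ·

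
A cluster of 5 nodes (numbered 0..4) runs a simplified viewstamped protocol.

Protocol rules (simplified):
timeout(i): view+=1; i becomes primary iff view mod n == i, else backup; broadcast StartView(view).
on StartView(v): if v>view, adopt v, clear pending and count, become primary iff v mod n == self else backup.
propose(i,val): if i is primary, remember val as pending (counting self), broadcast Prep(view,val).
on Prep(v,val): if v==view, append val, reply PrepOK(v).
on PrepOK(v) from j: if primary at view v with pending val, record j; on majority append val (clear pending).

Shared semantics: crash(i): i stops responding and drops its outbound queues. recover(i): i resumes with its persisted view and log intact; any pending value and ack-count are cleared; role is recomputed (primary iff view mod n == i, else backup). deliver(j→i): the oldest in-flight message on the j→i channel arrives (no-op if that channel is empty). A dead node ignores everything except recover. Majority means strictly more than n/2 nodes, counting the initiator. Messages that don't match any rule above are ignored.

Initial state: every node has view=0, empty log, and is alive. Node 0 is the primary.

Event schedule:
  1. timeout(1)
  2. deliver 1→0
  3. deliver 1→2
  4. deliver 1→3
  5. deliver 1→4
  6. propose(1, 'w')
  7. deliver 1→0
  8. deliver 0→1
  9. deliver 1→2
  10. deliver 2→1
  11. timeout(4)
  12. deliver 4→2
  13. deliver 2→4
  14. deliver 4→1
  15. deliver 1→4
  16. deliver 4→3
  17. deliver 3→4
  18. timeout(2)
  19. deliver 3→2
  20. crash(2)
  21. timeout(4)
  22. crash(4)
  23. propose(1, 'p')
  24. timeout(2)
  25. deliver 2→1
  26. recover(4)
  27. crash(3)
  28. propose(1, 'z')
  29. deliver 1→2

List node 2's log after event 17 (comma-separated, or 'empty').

e1 timeout(1): 1[prim,v=1,-]
e2 deliver 1→0: 0[back,v=1,-]
e3 deliver 1→2: 2[back,v=1,-]
e4 deliver 1→3: 3[back,v=1,-]
e5 deliver 1→4: 4[back,v=1,-]
e6 propose(1,'w'): ·
e7 deliver 1→0: 0[back,v=1,w]
e8 deliver 0→1: ·
e9 deliver 1→2: 2[back,v=1,w]
e10 deliver 2→1: 1[prim,v=1,w]
e11 timeout(4): 4[back,v=2,-]
e12 deliver 4→2: 2[prim,v=2,w]
e13 deliver 2→4: ·
e14 deliver 4→1: 1[back,v=2,w]
e15 deliver 1→4: ·
e16 deliver 4→3: 3[back,v=2,-]
e17 deliver 3→4: ·

w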